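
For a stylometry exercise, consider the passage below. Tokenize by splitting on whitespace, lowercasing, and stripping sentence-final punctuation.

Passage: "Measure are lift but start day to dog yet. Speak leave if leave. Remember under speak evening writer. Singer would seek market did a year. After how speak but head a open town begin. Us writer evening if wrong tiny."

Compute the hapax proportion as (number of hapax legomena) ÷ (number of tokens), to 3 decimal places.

0.625

Frequencies: speak:3, but:2, leave:2, if:2, evening:2, writer:2, a:2, measure:1, are:1, lift:1, start:1, day:1, to:1, dog:1, yet:1, remember:1, under:1, singer:1, would:1, seek:1, … (12 more, each freq 1)
Hapax count = 25; token count = 40.
Ratio = 25 / 40 = 0.625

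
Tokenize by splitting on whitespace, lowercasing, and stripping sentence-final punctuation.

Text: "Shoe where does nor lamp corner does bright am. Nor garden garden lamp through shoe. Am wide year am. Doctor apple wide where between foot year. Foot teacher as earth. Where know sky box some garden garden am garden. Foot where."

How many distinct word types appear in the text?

Distinct types: {am, apple, as, between, box, bright, corner, doctor, does, earth, foot, garden, know, lamp, nor, shoe, sky, some, teacher, through, where, wide, year}
V = 23

23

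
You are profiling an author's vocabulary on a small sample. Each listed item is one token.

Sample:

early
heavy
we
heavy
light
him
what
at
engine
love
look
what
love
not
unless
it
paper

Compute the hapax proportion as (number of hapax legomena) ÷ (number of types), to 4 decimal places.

Frequencies: heavy:2, what:2, love:2, early:1, we:1, light:1, him:1, at:1, engine:1, look:1, not:1, unless:1, it:1, paper:1
Hapax count = 11; type count = 14.
Ratio = 11 / 14 = 0.7857

0.7857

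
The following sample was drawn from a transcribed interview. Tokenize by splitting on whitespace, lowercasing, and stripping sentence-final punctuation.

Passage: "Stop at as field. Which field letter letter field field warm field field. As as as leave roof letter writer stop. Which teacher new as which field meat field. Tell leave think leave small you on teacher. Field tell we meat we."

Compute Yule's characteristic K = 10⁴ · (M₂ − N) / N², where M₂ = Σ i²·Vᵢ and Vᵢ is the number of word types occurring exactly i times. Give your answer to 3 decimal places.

680.272

Frequencies: field:9, as:5, which:3, letter:3, leave:3, stop:2, teacher:2, meat:2, tell:2, we:2, at:1, warm:1, roof:1, writer:1, new:1, think:1, small:1, you:1, on:1
N = 42. Frequency spectrum: V_1=9, V_2=5, V_3=3, V_5=1, V_9=1
M₂ = 1²·9 + 2²·5 + 3²·3 + 5²·1 + 9²·1 = 162
K = 10000 × (162 − 42) / 42² = 680.272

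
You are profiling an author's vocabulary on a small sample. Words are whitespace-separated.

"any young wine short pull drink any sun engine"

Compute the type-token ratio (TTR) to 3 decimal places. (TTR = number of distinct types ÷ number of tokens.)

0.889

N = 9 tokens, V = 8 types.
TTR = V / N = 8 / 9 = 0.889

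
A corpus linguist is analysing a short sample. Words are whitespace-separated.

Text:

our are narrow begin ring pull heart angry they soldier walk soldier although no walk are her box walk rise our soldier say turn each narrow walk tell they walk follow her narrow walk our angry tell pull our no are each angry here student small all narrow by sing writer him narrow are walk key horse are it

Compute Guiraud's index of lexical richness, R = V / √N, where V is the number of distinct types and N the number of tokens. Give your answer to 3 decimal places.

4.166

N = 59, V = 32.
√N = 7.681146
R = 32 / 7.681146 = 4.166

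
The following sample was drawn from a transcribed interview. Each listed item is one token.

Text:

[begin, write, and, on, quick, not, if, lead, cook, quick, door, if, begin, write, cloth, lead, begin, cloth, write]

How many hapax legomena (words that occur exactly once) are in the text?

Frequencies: begin:3, write:3, quick:2, if:2, lead:2, cloth:2, and:1, on:1, not:1, cook:1, door:1
Hapax (freq=1): and, cook, door, not, on

5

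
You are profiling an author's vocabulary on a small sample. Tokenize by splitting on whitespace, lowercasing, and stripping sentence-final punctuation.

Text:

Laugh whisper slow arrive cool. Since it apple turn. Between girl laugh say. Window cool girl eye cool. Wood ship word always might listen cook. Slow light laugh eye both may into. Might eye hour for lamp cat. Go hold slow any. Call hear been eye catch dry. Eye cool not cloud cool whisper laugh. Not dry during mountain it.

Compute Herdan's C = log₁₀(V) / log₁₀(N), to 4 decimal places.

N = 60, V = 41.
log₁₀(V) = 1.612784, log₁₀(N) = 1.778151
C = 1.612784 / 1.778151 = 0.9070

0.9070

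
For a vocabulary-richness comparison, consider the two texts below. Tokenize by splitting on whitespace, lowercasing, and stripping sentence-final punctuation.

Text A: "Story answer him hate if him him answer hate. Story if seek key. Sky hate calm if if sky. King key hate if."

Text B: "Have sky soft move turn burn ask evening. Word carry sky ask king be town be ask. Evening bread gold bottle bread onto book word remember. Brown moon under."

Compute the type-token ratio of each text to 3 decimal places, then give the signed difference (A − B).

TTR(A) = 10/23 = 0.435
TTR(B) = 22/29 = 0.759
Difference = 0.435 − 0.759 = -0.324

-0.324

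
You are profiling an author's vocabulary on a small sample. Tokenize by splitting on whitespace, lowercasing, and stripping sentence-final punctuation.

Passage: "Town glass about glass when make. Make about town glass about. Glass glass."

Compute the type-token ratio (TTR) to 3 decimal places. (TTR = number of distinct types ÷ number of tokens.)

N = 13 tokens, V = 5 types.
TTR = V / N = 5 / 13 = 0.385

0.385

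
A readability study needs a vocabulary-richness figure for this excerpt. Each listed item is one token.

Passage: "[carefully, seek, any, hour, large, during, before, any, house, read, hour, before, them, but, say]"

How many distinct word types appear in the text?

12

Distinct types: {any, before, but, carefully, during, hour, house, large, read, say, seek, them}
V = 12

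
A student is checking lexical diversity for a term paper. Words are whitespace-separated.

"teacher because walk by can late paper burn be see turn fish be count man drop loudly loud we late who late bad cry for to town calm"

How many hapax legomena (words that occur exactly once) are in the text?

23

Frequencies: late:3, be:2, teacher:1, because:1, walk:1, by:1, can:1, paper:1, burn:1, see:1, turn:1, fish:1, count:1, man:1, drop:1, loudly:1, loud:1, we:1, who:1, bad:1, … (5 more, each freq 1)
Hapax (freq=1): bad, because, burn, by, calm, can, count, cry, drop, fish, for, loud, loudly, man, paper, see, teacher, to, town, turn, walk, we, who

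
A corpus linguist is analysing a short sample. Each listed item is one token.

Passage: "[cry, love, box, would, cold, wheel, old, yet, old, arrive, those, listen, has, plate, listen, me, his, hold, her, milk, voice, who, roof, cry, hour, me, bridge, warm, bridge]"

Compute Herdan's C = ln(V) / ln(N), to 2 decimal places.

N = 29, V = 24.
ln(V) = 3.178054, ln(N) = 3.367296
C = 3.178054 / 3.367296 = 0.94

0.94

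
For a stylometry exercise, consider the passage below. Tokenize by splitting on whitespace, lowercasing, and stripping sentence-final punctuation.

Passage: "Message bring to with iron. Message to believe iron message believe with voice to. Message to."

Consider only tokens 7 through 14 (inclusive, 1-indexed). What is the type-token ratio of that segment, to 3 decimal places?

Segment tokens 7–14: to, believe, iron, message, believe, with, voice, to
Segment N = 8, segment V = 6.
TTR = 6 / 8 = 0.750

0.750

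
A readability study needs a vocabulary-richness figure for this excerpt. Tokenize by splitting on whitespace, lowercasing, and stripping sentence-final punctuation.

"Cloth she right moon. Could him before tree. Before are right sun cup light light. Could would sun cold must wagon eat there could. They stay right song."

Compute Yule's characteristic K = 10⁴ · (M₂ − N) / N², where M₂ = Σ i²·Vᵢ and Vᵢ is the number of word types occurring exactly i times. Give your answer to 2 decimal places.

229.59

Frequencies: right:3, could:3, before:2, sun:2, light:2, cloth:1, she:1, moon:1, him:1, tree:1, are:1, cup:1, would:1, cold:1, must:1, wagon:1, eat:1, there:1, they:1, stay:1, … (1 more, each freq 1)
N = 28. Frequency spectrum: V_1=16, V_2=3, V_3=2
M₂ = 1²·16 + 2²·3 + 3²·2 = 46
K = 10000 × (46 − 28) / 28² = 229.59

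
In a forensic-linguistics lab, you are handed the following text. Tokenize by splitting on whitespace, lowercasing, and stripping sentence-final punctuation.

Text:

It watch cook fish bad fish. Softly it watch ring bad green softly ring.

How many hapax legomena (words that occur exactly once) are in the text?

2

Frequencies: it:2, watch:2, fish:2, bad:2, softly:2, ring:2, cook:1, green:1
Hapax (freq=1): cook, green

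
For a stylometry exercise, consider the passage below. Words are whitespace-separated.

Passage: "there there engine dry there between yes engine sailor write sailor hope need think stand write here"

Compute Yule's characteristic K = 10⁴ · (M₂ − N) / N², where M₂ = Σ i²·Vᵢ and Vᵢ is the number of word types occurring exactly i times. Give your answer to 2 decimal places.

Frequencies: there:3, engine:2, sailor:2, write:2, dry:1, between:1, yes:1, hope:1, need:1, think:1, stand:1, here:1
N = 17. Frequency spectrum: V_1=8, V_2=3, V_3=1
M₂ = 1²·8 + 2²·3 + 3²·1 = 29
K = 10000 × (29 − 17) / 17² = 415.22

415.22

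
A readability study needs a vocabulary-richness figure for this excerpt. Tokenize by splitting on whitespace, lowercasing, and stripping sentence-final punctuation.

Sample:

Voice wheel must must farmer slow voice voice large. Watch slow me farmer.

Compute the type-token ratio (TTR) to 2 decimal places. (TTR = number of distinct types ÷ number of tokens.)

N = 13 tokens, V = 8 types.
TTR = V / N = 8 / 13 = 0.62

0.62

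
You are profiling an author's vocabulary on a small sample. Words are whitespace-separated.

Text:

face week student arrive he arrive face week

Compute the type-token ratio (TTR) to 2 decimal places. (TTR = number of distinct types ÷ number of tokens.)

0.63

N = 8 tokens, V = 5 types.
TTR = V / N = 5 / 8 = 0.63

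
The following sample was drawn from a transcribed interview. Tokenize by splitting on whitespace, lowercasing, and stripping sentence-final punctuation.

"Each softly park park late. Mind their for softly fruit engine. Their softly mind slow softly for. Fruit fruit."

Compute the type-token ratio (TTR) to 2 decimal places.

N = 19 tokens, V = 10 types.
TTR = V / N = 10 / 19 = 0.53

0.53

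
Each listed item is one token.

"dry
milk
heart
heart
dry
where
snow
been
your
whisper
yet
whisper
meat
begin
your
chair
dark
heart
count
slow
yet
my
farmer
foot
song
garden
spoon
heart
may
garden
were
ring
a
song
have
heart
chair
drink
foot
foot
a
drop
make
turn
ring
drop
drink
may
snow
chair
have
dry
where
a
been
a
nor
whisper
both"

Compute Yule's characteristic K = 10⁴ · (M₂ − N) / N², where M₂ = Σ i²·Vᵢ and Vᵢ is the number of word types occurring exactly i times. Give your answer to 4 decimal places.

229.8190

Frequencies: heart:5, a:4, dry:3, whisper:3, chair:3, foot:3, where:2, snow:2, been:2, your:2, yet:2, song:2, garden:2, may:2, ring:2, have:2, drink:2, drop:2, milk:1, meat:1, … (12 more, each freq 1)
N = 59. Frequency spectrum: V_1=14, V_2=12, V_3=4, V_4=1, V_5=1
M₂ = 1²·14 + 2²·12 + 3²·4 + 4²·1 + 5²·1 = 139
K = 10000 × (139 − 59) / 59² = 229.8190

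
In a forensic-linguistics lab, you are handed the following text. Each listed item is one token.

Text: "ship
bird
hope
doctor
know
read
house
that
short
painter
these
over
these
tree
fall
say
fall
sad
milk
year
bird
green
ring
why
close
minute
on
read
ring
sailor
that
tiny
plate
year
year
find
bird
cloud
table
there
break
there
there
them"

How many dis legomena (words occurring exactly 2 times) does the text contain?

Frequencies: bird:3, year:3, there:3, read:2, that:2, these:2, fall:2, ring:2, ship:1, hope:1, doctor:1, know:1, house:1, short:1, painter:1, over:1, tree:1, say:1, sad:1, milk:1, … (13 more, each freq 1)
Words with frequency 2: fall, read, ring, that, these

5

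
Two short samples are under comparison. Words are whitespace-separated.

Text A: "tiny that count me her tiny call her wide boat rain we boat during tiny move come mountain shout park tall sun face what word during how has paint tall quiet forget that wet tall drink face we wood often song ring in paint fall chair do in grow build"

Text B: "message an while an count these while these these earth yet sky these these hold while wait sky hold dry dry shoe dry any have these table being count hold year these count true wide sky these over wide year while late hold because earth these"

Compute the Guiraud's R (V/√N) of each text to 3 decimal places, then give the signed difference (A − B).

2.130

A: V=38, N=50, R=5.374
B: V=22, N=46, R=3.244
Difference = 5.374 − 3.244 = 2.130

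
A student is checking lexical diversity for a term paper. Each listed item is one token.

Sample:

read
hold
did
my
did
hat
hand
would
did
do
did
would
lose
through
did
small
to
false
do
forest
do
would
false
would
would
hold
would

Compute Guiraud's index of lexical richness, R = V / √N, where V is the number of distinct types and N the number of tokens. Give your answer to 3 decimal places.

N = 27, V = 14.
√N = 5.196152
R = 14 / 5.196152 = 2.694

2.694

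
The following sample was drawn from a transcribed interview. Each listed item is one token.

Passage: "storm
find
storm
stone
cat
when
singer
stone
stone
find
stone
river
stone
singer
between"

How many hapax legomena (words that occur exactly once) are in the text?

Frequencies: stone:5, storm:2, find:2, singer:2, cat:1, when:1, river:1, between:1
Hapax (freq=1): between, cat, river, when

4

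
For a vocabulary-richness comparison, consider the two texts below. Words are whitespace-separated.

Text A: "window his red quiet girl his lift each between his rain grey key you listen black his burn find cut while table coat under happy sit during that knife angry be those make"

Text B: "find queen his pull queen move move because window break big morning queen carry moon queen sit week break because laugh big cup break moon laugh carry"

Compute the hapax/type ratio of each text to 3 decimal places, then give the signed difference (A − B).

0.467

A: hapax=29, V=30, ratio=0.967
B: hapax=8, V=16, ratio=0.500
Difference = 0.967 − 0.500 = 0.467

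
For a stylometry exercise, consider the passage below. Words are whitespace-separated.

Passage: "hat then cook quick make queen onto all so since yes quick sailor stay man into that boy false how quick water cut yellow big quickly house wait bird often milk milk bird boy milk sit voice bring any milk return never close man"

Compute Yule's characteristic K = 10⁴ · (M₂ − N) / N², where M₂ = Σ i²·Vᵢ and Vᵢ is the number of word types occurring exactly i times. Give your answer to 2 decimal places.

Frequencies: milk:4, quick:3, man:2, boy:2, bird:2, hat:1, then:1, cook:1, make:1, queen:1, onto:1, all:1, so:1, since:1, yes:1, sailor:1, stay:1, into:1, that:1, false:1, … (16 more, each freq 1)
N = 44. Frequency spectrum: V_1=31, V_2=3, V_3=1, V_4=1
M₂ = 1²·31 + 2²·3 + 3²·1 + 4²·1 = 68
K = 10000 × (68 − 44) / 44² = 123.97

123.97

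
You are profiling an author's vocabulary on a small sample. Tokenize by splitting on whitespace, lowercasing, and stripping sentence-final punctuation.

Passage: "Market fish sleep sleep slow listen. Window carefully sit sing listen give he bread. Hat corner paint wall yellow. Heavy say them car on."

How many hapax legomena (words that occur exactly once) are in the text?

Frequencies: sleep:2, listen:2, market:1, fish:1, slow:1, window:1, carefully:1, sit:1, sing:1, give:1, he:1, bread:1, hat:1, corner:1, paint:1, wall:1, yellow:1, heavy:1, say:1, them:1, … (2 more, each freq 1)
Hapax (freq=1): bread, car, carefully, corner, fish, give, hat, he, heavy, market, on, paint, say, sing, sit, slow, them, wall, window, yellow

20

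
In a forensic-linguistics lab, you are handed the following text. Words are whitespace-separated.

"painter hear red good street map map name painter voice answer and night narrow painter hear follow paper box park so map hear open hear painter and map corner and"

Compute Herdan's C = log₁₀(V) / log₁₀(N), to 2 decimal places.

N = 30, V = 19.
log₁₀(V) = 1.278754, log₁₀(N) = 1.477121
C = 1.278754 / 1.477121 = 0.87

0.87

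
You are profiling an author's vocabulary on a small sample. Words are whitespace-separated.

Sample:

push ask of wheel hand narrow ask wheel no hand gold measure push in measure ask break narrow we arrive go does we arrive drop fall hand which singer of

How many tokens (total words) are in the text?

30

Tokens: push, ask, of, wheel, hand, narrow, ask, wheel, no, hand, gold, measure, push, in, measure, ask, break, narrow, we, arrive, go, does, we, arrive, drop, fall, hand, which, singer, of
N = 30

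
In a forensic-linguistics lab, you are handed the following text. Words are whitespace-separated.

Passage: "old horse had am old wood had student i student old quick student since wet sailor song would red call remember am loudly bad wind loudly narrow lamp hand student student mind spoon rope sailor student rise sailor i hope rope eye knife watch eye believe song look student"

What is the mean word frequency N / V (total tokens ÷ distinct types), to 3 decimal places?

N = 49 tokens, V = 32 types.
Mean frequency = N / V = 49 / 32 = 1.531

1.531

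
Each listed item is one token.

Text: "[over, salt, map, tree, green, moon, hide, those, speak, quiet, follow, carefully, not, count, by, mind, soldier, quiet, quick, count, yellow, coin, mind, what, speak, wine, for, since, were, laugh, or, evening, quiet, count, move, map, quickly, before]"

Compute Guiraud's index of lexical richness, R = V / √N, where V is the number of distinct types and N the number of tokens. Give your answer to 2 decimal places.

5.03

N = 38, V = 31.
√N = 6.164414
R = 31 / 6.164414 = 5.03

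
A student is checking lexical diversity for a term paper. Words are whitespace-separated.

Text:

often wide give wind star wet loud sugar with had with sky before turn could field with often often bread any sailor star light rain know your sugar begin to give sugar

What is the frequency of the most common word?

Frequencies: often:3, sugar:3, with:3, give:2, star:2, wide:1, wind:1, wet:1, loud:1, had:1, sky:1, before:1, turn:1, could:1, field:1, bread:1, any:1, sailor:1, light:1, rain:1, … (4 more, each freq 1)
Most common: 'often' with frequency 3.

3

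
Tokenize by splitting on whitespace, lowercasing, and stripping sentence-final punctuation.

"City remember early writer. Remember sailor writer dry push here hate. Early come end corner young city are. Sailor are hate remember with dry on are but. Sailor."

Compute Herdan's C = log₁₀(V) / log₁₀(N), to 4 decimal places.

0.8503

N = 28, V = 17.
log₁₀(V) = 1.230449, log₁₀(N) = 1.447158
C = 1.230449 / 1.447158 = 0.8503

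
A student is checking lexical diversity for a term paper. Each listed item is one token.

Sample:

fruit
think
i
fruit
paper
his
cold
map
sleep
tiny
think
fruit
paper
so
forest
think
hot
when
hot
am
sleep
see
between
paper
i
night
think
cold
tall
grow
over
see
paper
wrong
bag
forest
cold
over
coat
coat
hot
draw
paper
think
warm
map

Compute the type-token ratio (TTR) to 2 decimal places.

N = 46 tokens, V = 25 types.
TTR = V / N = 25 / 46 = 0.54

0.54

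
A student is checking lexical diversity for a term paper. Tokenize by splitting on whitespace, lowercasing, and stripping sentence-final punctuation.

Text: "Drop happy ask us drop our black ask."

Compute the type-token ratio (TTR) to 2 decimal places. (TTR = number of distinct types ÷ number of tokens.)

N = 8 tokens, V = 6 types.
TTR = V / N = 6 / 8 = 0.75

0.75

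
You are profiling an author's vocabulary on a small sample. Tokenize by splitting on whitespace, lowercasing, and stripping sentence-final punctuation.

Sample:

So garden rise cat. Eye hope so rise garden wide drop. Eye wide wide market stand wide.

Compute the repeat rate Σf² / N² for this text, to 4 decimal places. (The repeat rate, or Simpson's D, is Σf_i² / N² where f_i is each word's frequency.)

Frequencies: wide:4, so:2, garden:2, rise:2, eye:2, cat:1, hope:1, drop:1, market:1, stand:1
Σf² = 37; N² = 289
Repeat rate = 37 / 289 = 0.1280

0.1280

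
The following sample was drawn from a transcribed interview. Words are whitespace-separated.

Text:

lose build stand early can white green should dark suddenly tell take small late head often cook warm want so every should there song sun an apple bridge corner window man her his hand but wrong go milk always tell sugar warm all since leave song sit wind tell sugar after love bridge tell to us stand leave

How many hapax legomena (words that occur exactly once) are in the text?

40

Frequencies: tell:4, stand:2, should:2, warm:2, song:2, bridge:2, sugar:2, leave:2, lose:1, build:1, early:1, can:1, white:1, green:1, dark:1, suddenly:1, take:1, small:1, late:1, head:1, … (28 more, each freq 1)
Hapax (freq=1): after, all, always, an, apple, build, but, can, cook, corner, dark, early, every, go, green, hand, head, her, his, late, lose, love, man, milk, often, since, sit, small, so, suddenly, sun, take, there, to, us, want, white, wind, window, wrong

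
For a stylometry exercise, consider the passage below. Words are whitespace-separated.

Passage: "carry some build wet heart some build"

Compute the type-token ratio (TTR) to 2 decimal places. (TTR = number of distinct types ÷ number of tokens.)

0.71

N = 7 tokens, V = 5 types.
TTR = V / N = 5 / 7 = 0.71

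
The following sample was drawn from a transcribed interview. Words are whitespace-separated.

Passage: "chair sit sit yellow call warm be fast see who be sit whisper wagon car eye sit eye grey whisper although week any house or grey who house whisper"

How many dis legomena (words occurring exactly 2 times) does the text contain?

Frequencies: sit:4, whisper:3, be:2, who:2, eye:2, grey:2, house:2, chair:1, yellow:1, call:1, warm:1, fast:1, see:1, wagon:1, car:1, although:1, week:1, any:1, or:1
Words with frequency 2: be, eye, grey, house, who

5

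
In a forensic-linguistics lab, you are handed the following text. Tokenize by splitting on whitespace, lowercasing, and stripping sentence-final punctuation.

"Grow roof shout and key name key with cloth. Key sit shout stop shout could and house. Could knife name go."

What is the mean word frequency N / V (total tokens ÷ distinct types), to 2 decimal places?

1.50

N = 21 tokens, V = 14 types.
Mean frequency = N / V = 21 / 14 = 1.50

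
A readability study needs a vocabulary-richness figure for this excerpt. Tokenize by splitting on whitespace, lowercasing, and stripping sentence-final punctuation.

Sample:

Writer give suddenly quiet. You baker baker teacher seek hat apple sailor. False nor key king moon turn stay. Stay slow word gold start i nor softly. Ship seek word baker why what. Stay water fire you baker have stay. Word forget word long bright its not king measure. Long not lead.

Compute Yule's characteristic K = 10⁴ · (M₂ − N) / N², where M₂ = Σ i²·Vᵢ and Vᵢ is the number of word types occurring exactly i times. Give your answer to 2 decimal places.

Frequencies: baker:4, stay:4, word:4, you:2, seek:2, nor:2, king:2, long:2, not:2, writer:1, give:1, suddenly:1, quiet:1, teacher:1, hat:1, apple:1, sailor:1, false:1, key:1, moon:1, … (17 more, each freq 1)
N = 52. Frequency spectrum: V_1=28, V_2=6, V_4=3
M₂ = 1²·28 + 2²·6 + 4²·3 = 100
K = 10000 × (100 − 52) / 52² = 177.51

177.51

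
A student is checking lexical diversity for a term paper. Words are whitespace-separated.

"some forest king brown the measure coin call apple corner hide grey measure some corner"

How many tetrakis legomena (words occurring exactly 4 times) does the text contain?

0

Frequencies: some:2, measure:2, corner:2, forest:1, king:1, brown:1, the:1, coin:1, call:1, apple:1, hide:1, grey:1
Words with frequency 4: (none)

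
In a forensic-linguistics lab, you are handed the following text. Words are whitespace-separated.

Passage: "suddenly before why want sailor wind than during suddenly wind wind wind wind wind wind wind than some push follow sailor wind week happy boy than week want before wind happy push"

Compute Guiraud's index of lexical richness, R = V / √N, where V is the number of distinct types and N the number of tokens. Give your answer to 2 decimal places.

2.47

N = 32, V = 14.
√N = 5.656854
R = 14 / 5.656854 = 2.47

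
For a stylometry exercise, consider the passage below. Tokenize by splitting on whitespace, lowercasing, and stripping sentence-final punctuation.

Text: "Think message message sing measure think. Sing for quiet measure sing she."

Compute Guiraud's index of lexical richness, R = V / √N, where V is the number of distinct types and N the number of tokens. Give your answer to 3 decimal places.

N = 12, V = 7.
√N = 3.464102
R = 7 / 3.464102 = 2.021

2.021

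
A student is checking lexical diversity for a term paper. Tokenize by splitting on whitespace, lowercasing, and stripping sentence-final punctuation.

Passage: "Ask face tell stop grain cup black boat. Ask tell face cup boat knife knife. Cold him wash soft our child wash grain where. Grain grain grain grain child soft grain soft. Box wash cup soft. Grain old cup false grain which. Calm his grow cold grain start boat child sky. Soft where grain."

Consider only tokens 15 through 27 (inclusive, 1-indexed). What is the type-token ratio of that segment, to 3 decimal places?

Segment tokens 15–27: knife, cold, him, wash, soft, our, child, wash, grain, where, grain, grain, grain
Segment N = 13, segment V = 9.
TTR = 9 / 13 = 0.692

0.692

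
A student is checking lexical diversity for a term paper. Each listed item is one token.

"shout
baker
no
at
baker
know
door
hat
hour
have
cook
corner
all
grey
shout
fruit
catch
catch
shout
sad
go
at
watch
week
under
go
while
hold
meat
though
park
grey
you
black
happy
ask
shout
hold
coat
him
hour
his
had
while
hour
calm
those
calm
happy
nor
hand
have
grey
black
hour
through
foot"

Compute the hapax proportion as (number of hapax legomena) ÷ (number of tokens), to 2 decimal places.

Frequencies: shout:4, hour:4, grey:3, baker:2, at:2, have:2, catch:2, go:2, while:2, hold:2, black:2, happy:2, calm:2, no:1, know:1, door:1, hat:1, cook:1, corner:1, all:1, … (19 more, each freq 1)
Hapax count = 26; token count = 57.
Ratio = 26 / 57 = 0.46

0.46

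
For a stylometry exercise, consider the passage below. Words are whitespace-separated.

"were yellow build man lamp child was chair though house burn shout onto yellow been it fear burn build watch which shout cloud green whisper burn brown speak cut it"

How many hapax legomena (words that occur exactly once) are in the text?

19

Frequencies: burn:3, yellow:2, build:2, shout:2, it:2, were:1, man:1, lamp:1, child:1, was:1, chair:1, though:1, house:1, onto:1, been:1, fear:1, watch:1, which:1, cloud:1, green:1, … (4 more, each freq 1)
Hapax (freq=1): been, brown, chair, child, cloud, cut, fear, green, house, lamp, man, onto, speak, though, was, watch, were, which, whisper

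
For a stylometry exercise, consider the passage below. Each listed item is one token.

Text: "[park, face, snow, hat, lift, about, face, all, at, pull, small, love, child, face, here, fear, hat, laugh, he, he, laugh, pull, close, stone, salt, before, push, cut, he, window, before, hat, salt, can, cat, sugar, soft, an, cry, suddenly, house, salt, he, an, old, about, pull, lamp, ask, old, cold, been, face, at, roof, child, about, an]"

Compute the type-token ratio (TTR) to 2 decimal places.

0.64

N = 58 tokens, V = 37 types.
TTR = V / N = 37 / 58 = 0.64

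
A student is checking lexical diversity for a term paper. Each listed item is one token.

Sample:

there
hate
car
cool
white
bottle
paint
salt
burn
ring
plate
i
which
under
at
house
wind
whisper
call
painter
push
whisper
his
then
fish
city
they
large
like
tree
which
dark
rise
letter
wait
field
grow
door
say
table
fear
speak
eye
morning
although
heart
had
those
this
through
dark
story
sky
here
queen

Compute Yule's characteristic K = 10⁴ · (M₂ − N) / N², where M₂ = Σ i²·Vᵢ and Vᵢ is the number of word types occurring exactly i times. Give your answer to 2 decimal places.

19.83

Frequencies: which:2, whisper:2, dark:2, there:1, hate:1, car:1, cool:1, white:1, bottle:1, paint:1, salt:1, burn:1, ring:1, plate:1, i:1, under:1, at:1, house:1, wind:1, call:1, … (32 more, each freq 1)
N = 55. Frequency spectrum: V_1=49, V_2=3
M₂ = 1²·49 + 2²·3 = 61
K = 10000 × (61 − 55) / 55² = 19.83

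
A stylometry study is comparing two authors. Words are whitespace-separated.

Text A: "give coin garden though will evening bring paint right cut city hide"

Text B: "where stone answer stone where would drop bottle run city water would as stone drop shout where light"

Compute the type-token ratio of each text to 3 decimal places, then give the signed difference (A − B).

0.333

TTR(A) = 12/12 = 1.000
TTR(B) = 12/18 = 0.667
Difference = 1.000 − 0.667 = 0.333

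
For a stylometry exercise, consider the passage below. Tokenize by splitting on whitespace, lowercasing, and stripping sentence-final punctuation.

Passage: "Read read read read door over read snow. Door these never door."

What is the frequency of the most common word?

5

Frequencies: read:5, door:3, over:1, snow:1, these:1, never:1
Most common: 'read' with frequency 5.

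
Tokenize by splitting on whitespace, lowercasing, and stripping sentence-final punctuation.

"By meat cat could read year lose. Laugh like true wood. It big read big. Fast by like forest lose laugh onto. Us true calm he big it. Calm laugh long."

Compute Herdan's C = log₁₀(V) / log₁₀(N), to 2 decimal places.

N = 31, V = 20.
log₁₀(V) = 1.301030, log₁₀(N) = 1.491362
C = 1.301030 / 1.491362 = 0.87

0.87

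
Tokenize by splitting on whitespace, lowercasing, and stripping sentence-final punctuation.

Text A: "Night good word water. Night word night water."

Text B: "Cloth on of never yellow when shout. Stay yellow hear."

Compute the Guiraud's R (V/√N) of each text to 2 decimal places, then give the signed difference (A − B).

-1.44

A: V=4, N=8, R=1.41
B: V=9, N=10, R=2.85
Difference = 1.41 − 2.85 = -1.44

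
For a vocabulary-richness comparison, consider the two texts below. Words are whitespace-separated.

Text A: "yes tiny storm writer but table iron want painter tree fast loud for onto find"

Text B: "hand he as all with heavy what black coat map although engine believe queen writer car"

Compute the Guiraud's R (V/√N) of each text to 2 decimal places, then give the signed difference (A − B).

A: V=15, N=15, R=3.87
B: V=16, N=16, R=4.00
Difference = 3.87 − 4.00 = -0.13

-0.13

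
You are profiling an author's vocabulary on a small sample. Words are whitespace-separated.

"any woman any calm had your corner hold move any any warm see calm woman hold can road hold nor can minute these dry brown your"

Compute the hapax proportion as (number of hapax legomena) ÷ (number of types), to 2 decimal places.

0.65

Frequencies: any:4, hold:3, woman:2, calm:2, your:2, can:2, had:1, corner:1, move:1, warm:1, see:1, road:1, nor:1, minute:1, these:1, dry:1, brown:1
Hapax count = 11; type count = 17.
Ratio = 11 / 17 = 0.65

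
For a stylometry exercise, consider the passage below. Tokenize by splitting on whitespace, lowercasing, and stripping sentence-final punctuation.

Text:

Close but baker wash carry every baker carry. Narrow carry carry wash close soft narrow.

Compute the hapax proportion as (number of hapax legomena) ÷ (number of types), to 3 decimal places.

0.375

Frequencies: carry:4, close:2, baker:2, wash:2, narrow:2, but:1, every:1, soft:1
Hapax count = 3; type count = 8.
Ratio = 3 / 8 = 0.375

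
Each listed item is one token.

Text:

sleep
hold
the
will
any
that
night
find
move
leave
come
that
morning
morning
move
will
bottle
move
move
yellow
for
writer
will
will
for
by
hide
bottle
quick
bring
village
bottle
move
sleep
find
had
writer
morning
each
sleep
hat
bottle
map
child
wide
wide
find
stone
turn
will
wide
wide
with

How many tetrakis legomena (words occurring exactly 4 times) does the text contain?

2

Frequencies: will:5, move:5, bottle:4, wide:4, sleep:3, find:3, morning:3, that:2, for:2, writer:2, hold:1, the:1, any:1, night:1, leave:1, come:1, yellow:1, by:1, hide:1, quick:1, … (10 more, each freq 1)
Words with frequency 4: bottle, wide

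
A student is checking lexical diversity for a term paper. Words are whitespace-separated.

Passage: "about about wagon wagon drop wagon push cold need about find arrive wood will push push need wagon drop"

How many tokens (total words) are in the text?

Tokens: about, about, wagon, wagon, drop, wagon, push, cold, need, about, find, arrive, wood, will, push, push, need, wagon, drop
N = 19

19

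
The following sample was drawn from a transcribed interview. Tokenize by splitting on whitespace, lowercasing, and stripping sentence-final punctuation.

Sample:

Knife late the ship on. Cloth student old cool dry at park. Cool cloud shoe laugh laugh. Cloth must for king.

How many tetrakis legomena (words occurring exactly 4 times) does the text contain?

Frequencies: cloth:2, cool:2, laugh:2, knife:1, late:1, the:1, ship:1, on:1, student:1, old:1, dry:1, at:1, park:1, cloud:1, shoe:1, must:1, for:1, king:1
Words with frequency 4: (none)

0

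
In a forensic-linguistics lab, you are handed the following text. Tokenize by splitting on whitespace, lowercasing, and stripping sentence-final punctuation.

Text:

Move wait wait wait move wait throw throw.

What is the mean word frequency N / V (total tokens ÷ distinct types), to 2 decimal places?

N = 8 tokens, V = 3 types.
Mean frequency = N / V = 8 / 3 = 2.67

2.67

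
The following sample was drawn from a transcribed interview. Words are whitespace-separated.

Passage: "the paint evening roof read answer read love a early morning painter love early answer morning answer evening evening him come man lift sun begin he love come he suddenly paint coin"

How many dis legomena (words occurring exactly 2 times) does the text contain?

6

Frequencies: evening:3, answer:3, love:3, paint:2, read:2, early:2, morning:2, come:2, he:2, the:1, roof:1, a:1, painter:1, him:1, man:1, lift:1, sun:1, begin:1, suddenly:1, coin:1
Words with frequency 2: come, early, he, morning, paint, read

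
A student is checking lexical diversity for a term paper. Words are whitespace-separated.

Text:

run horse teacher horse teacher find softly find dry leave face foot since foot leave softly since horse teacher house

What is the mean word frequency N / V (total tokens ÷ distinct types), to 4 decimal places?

1.8182

N = 20 tokens, V = 11 types.
Mean frequency = N / V = 20 / 11 = 1.8182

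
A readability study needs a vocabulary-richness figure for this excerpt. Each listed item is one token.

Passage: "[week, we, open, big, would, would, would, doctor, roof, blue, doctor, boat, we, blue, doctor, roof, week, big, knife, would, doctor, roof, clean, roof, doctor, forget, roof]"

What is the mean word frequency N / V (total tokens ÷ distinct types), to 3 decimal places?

2.250

N = 27 tokens, V = 12 types.
Mean frequency = N / V = 27 / 12 = 2.250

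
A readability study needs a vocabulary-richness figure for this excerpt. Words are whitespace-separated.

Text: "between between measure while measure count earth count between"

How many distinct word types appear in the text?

5

Distinct types: {between, count, earth, measure, while}
V = 5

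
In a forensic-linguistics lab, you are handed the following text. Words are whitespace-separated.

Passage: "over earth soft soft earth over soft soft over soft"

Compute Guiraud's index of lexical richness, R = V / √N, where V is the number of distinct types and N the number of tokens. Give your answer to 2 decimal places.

N = 10, V = 3.
√N = 3.162278
R = 3 / 3.162278 = 0.95

0.95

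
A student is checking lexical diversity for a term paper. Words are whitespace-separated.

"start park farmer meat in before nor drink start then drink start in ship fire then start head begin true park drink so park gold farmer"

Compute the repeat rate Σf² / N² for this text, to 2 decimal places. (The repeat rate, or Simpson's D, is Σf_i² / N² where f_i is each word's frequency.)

0.08

Frequencies: start:4, park:3, drink:3, farmer:2, in:2, then:2, meat:1, before:1, nor:1, ship:1, fire:1, head:1, begin:1, true:1, so:1, gold:1
Σf² = 56; N² = 676
Repeat rate = 56 / 676 = 0.08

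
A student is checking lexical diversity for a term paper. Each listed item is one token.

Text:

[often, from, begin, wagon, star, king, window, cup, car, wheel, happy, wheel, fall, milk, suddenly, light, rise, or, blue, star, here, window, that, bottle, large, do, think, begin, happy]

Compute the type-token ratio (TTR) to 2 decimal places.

0.83

N = 29 tokens, V = 24 types.
TTR = V / N = 24 / 29 = 0.83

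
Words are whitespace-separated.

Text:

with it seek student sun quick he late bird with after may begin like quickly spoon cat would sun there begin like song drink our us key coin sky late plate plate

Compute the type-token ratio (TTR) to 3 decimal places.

N = 32 tokens, V = 26 types.
TTR = V / N = 26 / 32 = 0.813

0.813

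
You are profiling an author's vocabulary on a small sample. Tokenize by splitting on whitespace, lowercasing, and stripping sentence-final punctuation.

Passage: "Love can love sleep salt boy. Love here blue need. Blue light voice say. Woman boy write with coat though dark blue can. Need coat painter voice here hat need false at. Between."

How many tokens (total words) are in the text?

33

Tokens: love, can, love, sleep, salt, boy, love, here, blue, need, blue, light, voice, say, woman, boy, write, with, coat, though, dark, blue, can, need, coat, painter, voice, here, hat, need, false, at, between
N = 33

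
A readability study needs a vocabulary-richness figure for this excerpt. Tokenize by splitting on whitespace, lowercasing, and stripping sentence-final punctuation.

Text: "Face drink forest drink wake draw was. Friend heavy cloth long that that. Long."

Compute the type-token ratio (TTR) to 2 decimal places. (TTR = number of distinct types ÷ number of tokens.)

0.79

N = 14 tokens, V = 11 types.
TTR = V / N = 11 / 14 = 0.79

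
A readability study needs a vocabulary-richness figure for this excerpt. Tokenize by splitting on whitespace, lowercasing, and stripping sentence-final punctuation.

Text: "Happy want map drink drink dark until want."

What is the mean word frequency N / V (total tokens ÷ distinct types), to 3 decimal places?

1.333

N = 8 tokens, V = 6 types.
Mean frequency = N / V = 8 / 6 = 1.333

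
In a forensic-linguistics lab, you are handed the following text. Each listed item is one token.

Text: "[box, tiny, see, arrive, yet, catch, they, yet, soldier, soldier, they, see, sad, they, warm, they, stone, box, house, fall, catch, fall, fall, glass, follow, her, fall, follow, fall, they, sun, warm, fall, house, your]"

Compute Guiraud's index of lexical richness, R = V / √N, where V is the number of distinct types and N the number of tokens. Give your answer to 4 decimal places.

N = 35, V = 18.
√N = 5.916080
R = 18 / 5.916080 = 3.0426

3.0426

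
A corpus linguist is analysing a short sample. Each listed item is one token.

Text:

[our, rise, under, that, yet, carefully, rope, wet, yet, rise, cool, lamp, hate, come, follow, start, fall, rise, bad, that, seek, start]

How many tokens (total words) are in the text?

22

Tokens: our, rise, under, that, yet, carefully, rope, wet, yet, rise, cool, lamp, hate, come, follow, start, fall, rise, bad, that, seek, start
N = 22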